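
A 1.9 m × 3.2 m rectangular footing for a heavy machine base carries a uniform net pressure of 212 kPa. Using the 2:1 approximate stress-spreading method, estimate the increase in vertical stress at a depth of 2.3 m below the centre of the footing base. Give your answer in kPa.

Δσ_z ≈ 55.8 kPa

By the 2:1 method the load spreads at 1 horizontal : 2 vertical, so at depth z the loaded area has grown by z in each plan dimension:
Δσ = qBL/((B+z)(L+z)) = 212×1.9×3.2/((1.9+2.3)(3.2+2.3)) = 55.799 kPa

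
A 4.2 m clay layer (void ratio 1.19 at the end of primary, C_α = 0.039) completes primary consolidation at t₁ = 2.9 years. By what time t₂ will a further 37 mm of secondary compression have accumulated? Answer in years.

S_s = C_α·H/(1+e_p)·log₁₀(t₂/t₁) ⇒ log₁₀(t₂/t₁) = S_s·(1+e_p)/(C_α·H).
log₁₀(t₂/t₁) = 0.037 × (1+1.19) / (0.039×4.2) = 0.4947
t₂ = t₁ × 10^0.4947 = 2.9 × 3.124 = 9.059 years

t₂ ≈ 9.06 years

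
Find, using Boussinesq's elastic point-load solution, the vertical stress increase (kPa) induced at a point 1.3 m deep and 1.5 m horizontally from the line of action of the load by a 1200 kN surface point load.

Boussinesq vertical stress below a point load on an elastic half-space:
Δσ_z = 3P/(2πz²) · [1 + (r/z)²]^(−5/2)
r/z = 1.5/1.3 = 1.1538; [1+(r/z)²]^(−5/2) = 0.1205.
Δσ_z = 3×1200/(2π×1.3²) × 0.1205 = 339.03 × 0.1205 = 40.85 kPa

Δσ_z ≈ 40.9 kPa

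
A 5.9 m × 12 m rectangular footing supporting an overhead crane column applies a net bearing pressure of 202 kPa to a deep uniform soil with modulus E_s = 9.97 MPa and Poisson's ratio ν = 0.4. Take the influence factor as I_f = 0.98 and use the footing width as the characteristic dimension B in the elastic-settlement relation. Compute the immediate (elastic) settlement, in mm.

S_e ≈ 98.4 mm

Immediate (elastic) settlement: S_e = q·B·(1−ν²)/E_s · I_f.
E_s = 9.97 MPa = 9970 kPa.
S_e = 202 × 5.9 × (1 − 0.4²) / 9970 × 0.98
    = 202 × 5.9 × 0.84 / 9970 × 0.98
    = 0.0984 m = 98.4 mm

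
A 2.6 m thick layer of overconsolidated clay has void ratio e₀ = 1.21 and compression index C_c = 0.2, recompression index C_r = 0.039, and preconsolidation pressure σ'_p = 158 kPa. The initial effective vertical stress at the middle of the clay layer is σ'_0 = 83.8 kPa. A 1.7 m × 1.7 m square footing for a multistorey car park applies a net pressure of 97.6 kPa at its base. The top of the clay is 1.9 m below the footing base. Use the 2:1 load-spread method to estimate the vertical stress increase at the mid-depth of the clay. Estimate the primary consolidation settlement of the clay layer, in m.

Mid-depth of clay below the footing base: z = 1.9 + 2.6/2 = 3.2 m.
Stress increase at mid-clay by the 2:1 spreading method:
Δσ = qBL/((B+z)(L+z)) = 97.6×1.7×1.7/((1.7+3.2)(1.7+3.2)) = 11.748 kPa
Final effective stress: σ'_f = 83.8 + 11.748 = 95.548 kPa.
σ'_f = 95.548 ≤ σ'_p = 158 kPa, so the clay remains overconsolidated and only the recompression index applies:
S_c = C_r·H/(1+e₀)·log₁₀(σ'_f/σ'_0) = 0.039×2.6/2.21×log₁₀(95.548/83.8)
    = 0.045884 × 0.056978 = 0.002614 m

S_c ≈ 0.00261 m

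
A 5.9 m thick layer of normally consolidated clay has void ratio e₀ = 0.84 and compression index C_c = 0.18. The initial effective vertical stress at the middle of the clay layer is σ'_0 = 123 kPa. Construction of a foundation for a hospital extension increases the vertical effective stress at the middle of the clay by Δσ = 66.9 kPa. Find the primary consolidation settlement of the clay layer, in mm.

Final effective stress: σ'_f = σ'_0 + Δσ = 123 + 66.9 = 189.9 kPa.
Normally consolidated clay, so the full stress increment lies on the virgin compression line:
S_c = C_c·H/(1+e₀)·log₁₀(σ'_f/σ'_0) = 0.18×5.9/(1+0.84)×log₁₀(189.9/123)
    = 0.57717 × 0.18862 = 0.1089 m

S_c ≈ 109 mm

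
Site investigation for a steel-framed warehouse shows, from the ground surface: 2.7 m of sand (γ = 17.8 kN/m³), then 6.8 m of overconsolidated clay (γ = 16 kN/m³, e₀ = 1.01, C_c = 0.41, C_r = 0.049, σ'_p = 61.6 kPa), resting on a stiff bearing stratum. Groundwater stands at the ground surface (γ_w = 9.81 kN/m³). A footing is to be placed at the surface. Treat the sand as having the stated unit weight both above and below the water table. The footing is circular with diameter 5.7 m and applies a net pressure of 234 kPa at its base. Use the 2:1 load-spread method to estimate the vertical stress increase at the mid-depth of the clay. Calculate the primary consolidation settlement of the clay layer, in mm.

Mid-depth of clay below the ground surface: z = 2.7 + 6.8/2 = 6.1 m.
Total vertical stress at mid-clay: σ_v = 17.8×2.7 + 16×3.4 = 102.46 kPa.
Pore pressure: u = 9.81×(6.1 − 0) = 59.841 kPa.
Initial effective stress: σ'_0 = σ_v − u = 102.46 − 59.841 = 42.619 kPa.
Stress increase at mid-clay by the 2:1 spreading method:
Δσ ≈ qD²/(D+z)² = 234×5.7²/(5.7+6.1)² = 54.601 kPa
Final effective stress: σ'_f = 42.619 + 54.601 = 97.22 kPa.
σ'_f = 97.22 > σ'_p = 61.6 kPa, so the stress path crosses the preconsolidation pressure — recompression up to σ'_p, then virgin compression beyond:
S_c = H/(1+e₀)·[C_r·log₁₀(σ'_p/σ'_0) + C_c·log₁₀(σ'_f/σ'_p)]
    = 6.8/2.01 × [0.049×log₁₀(61.6/42.619) + 0.41×log₁₀(97.22/61.6)]
    = 3.3831 × [0.0078389 + 0.081252] = 0.3014 m

S_c ≈ 301 mm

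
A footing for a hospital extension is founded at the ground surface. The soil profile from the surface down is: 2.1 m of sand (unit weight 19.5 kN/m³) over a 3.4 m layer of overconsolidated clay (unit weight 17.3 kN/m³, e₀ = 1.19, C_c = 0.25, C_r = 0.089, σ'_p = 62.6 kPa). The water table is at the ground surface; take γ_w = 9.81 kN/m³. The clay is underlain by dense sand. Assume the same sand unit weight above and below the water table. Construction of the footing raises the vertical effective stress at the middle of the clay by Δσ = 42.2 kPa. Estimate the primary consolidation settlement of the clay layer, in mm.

Mid-depth of clay below the ground surface: z = 2.1 + 3.4/2 = 3.8 m.
Total vertical stress at mid-clay: σ_v = 19.5×2.1 + 17.3×1.7 = 70.36 kPa.
Pore pressure: u = 9.81×(3.8 − 0) = 37.278 kPa.
Initial effective stress: σ'_0 = σ_v − u = 70.36 − 37.278 = 33.082 kPa.
Final effective stress: σ'_f = 33.082 + 42.2 = 75.282 kPa.
σ'_f = 75.282 > σ'_p = 62.6 kPa, so the stress path crosses the preconsolidation pressure — recompression up to σ'_p, then virgin compression beyond:
S_c = H/(1+e₀)·[C_r·log₁₀(σ'_p/σ'_0) + C_c·log₁₀(σ'_f/σ'_p)]
    = 3.4/2.19 × [0.089×log₁₀(62.6/33.082) + 0.25×log₁₀(75.282/62.6)]
    = 1.5525 × [0.024651 + 0.020029] = 0.06937 m

S_c ≈ 69.4 mm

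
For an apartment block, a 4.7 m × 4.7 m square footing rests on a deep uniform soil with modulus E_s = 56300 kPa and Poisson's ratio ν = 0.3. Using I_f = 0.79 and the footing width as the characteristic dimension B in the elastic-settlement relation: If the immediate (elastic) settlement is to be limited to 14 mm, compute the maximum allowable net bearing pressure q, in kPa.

S_e = q·B·(1−ν²)/E_s · I_f  ⇒  q = S_e·E_s / (B·(1−ν²)·I_f).
q = 0.014 × 56300 / (4.7 × 0.91 × 0.79) = 233.3 kPa

q ≈ 233 kPa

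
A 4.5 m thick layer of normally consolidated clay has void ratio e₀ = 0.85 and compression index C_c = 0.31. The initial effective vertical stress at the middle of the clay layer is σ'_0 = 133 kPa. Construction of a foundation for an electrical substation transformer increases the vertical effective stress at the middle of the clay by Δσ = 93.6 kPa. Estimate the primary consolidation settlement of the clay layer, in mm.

Final effective stress: σ'_f = σ'_0 + Δσ = 133 + 93.6 = 226.6 kPa.
Normally consolidated clay, so the full stress increment lies on the virgin compression line:
S_c = C_c·H/(1+e₀)·log₁₀(σ'_f/σ'_0) = 0.31×4.5/(1+0.85)×log₁₀(226.6/133)
    = 0.75405 × 0.23141 = 0.1745 m

S_c ≈ 174 mm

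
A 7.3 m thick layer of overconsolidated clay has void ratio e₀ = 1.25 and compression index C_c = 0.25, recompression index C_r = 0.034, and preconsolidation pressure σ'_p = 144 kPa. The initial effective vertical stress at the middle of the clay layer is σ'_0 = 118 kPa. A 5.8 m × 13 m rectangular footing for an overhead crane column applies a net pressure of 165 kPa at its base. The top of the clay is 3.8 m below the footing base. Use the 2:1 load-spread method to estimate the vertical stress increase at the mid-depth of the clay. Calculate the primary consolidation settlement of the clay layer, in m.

S_c ≈ 0.0552 m

Mid-depth of clay below the footing base: z = 3.8 + 7.3/2 = 7.45 m.
Stress increase at mid-clay by the 2:1 spreading method:
Δσ = qBL/((B+z)(L+z)) = 165×5.8×13/((5.8+7.45)(13+7.45)) = 45.914 kPa
Final effective stress: σ'_f = 118 + 45.914 = 163.91 kPa.
σ'_f = 163.91 > σ'_p = 144 kPa, so the stress path crosses the preconsolidation pressure — recompression up to σ'_p, then virgin compression beyond:
S_c = H/(1+e₀)·[C_r·log₁₀(σ'_p/σ'_0) + C_c·log₁₀(σ'_f/σ'_p)]
    = 7.3/2.25 × [0.034×log₁₀(144/118) + 0.25×log₁₀(163.91/144)]
    = 3.2444 × [0.0029403 + 0.014061] = 0.05516 m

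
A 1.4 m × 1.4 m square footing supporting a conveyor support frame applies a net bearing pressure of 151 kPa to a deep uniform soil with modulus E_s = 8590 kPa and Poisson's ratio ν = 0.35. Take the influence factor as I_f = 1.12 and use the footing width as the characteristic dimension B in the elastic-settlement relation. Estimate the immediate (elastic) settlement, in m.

S_e ≈ 0.0242 m

Immediate (elastic) settlement: S_e = q·B·(1−ν²)/E_s · I_f.
S_e = 151 × 1.4 × (1 − 0.35²) / 8590 × 1.12
    = 151 × 1.4 × 0.8775 / 8590 × 1.12
    = 0.02419 m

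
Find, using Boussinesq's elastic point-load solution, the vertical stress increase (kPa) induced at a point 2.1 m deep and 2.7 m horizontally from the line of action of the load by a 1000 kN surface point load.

Boussinesq vertical stress below a point load on an elastic half-space:
Δσ_z = 3P/(2πz²) · [1 + (r/z)²]^(−5/2)
r/z = 2.7/2.1 = 1.2857; [1+(r/z)²]^(−5/2) = 0.087223.
Δσ_z = 3×1000/(2π×2.1²) × 0.087223 = 108.27 × 0.087223 = 9.444 kPa

Δσ_z ≈ 9.44 kPa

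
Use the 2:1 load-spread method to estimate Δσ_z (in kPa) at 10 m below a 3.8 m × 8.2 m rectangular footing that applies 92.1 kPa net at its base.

By the 2:1 method the load spreads at 1 horizontal : 2 vertical, so at depth z the loaded area has grown by z in each plan dimension:
Δσ = qBL/((B+z)(L+z)) = 92.1×3.8×8.2/((3.8+10)(8.2+10)) = 11.426 kPa

Δσ_z ≈ 11.4 kPa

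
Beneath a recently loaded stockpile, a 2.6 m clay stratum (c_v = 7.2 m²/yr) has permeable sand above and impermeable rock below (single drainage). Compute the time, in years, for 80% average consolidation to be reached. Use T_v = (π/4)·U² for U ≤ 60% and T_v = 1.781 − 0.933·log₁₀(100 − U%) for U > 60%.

Drainage path length: H_d = H = 2.6 m (single drainage).
U > 60%: T_v = 1.781 − 0.933·log₁₀(100 − 80) = 0.56714.
t = T_v·H_d²/c_v = 0.56714×2.6²/7.2 = 0.5325 years.

t ≈ 0.532 years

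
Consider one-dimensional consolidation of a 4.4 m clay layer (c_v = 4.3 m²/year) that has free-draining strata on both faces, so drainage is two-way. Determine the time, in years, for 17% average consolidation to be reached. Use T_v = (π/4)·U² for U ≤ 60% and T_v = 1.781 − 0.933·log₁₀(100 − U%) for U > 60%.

Drainage path length: H_d = H/2 = 2.2 m (double drainage).
U ≤ 60%: T_v = (π/4)·U² = (π/4)×0.17² = 0.022698.
t = T_v·H_d²/c_v = 0.022698×2.2²/4.3 = 0.02555 years.

t ≈ 0.0255 years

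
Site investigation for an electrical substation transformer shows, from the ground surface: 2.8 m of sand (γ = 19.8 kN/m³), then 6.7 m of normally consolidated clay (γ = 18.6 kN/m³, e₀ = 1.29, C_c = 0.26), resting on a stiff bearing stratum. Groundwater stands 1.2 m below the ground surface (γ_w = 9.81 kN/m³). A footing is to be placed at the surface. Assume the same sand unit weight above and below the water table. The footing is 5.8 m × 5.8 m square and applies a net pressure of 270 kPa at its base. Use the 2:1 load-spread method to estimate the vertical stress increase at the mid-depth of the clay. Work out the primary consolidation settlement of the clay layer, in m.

S_c ≈ 0.215 m

Mid-depth of clay below the ground surface: z = 2.8 + 6.7/2 = 6.15 m.
Total vertical stress at mid-clay: σ_v = 19.8×2.8 + 18.6×3.35 = 117.75 kPa.
Pore pressure: u = 9.81×(6.15 − 1.2) = 48.56 kPa.
Initial effective stress: σ'_0 = σ_v − u = 117.75 − 48.56 = 69.19 kPa.
Stress increase at mid-clay by the 2:1 spreading method:
Δσ = qBL/((B+z)(L+z)) = 270×5.8×5.8/((5.8+6.15)(5.8+6.15)) = 63.604 kPa
Final effective stress: σ'_f = σ'_0 + Δσ = 69.19 + 63.604 = 132.79 kPa.
Normally consolidated clay, so the full stress increment lies on the virgin compression line:
S_c = C_c·H/(1+e₀)·log₁₀(σ'_f/σ'_0) = 0.26×6.7/(1+1.29)×log₁₀(132.79/69.19)
    = 0.7607 × 0.28312 = 0.2154 m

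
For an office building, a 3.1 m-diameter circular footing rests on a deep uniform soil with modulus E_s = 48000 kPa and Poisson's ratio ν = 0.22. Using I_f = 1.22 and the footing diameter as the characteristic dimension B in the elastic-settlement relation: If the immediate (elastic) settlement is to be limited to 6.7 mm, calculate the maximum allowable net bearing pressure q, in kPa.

S_e = q·B·(1−ν²)/E_s · I_f  ⇒  q = S_e·E_s / (B·(1−ν²)·I_f).
q = 0.0067 × 48000 / (3.1 × 0.9516 × 1.22) = 89.36 kPa

q ≈ 89.4 kPa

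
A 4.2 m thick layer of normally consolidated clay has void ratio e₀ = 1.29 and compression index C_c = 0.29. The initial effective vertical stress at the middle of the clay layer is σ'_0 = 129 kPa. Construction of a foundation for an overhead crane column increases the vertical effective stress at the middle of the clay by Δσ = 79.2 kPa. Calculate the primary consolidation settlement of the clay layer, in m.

Final effective stress: σ'_f = σ'_0 + Δσ = 129 + 79.2 = 208.2 kPa.
Normally consolidated clay, so the full stress increment lies on the virgin compression line:
S_c = C_c·H/(1+e₀)·log₁₀(σ'_f/σ'_0) = 0.29×4.2/(1+1.29)×log₁₀(208.2/129)
    = 0.53188 × 0.20789 = 0.1106 m

S_c ≈ 0.111 m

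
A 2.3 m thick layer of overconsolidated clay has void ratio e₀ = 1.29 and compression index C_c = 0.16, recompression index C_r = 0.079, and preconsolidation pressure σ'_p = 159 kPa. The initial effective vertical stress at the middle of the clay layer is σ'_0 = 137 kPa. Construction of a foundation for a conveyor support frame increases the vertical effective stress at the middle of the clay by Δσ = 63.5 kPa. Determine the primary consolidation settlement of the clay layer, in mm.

S_c ≈ 21.3 mm

Final effective stress: σ'_f = 137 + 63.5 = 200.5 kPa.
σ'_f = 200.5 > σ'_p = 159 kPa, so the stress path crosses the preconsolidation pressure — recompression up to σ'_p, then virgin compression beyond:
S_c = H/(1+e₀)·[C_r·log₁₀(σ'_p/σ'_0) + C_c·log₁₀(σ'_f/σ'_p)]
    = 2.3/2.29 × [0.079×log₁₀(159/137) + 0.16×log₁₀(200.5/159)]
    = 1.0044 × [0.0051094 + 0.016115] = 0.02132 m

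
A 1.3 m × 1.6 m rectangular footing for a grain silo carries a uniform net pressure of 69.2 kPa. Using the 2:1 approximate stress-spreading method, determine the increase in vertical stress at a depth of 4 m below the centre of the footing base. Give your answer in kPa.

Δσ_z ≈ 4.85 kPa

By the 2:1 method the load spreads at 1 horizontal : 2 vertical, so at depth z the loaded area has grown by z in each plan dimension:
Δσ = qBL/((B+z)(L+z)) = 69.2×1.3×1.6/((1.3+4)(1.6+4)) = 4.8496 kPa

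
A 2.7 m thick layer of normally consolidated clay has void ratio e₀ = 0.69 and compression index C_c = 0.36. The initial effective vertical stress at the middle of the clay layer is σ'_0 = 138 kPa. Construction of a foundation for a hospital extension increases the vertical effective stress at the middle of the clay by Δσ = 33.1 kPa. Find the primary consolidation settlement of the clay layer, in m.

S_c ≈ 0.0537 m

Final effective stress: σ'_f = σ'_0 + Δσ = 138 + 33.1 = 171.1 kPa.
Normally consolidated clay, so the full stress increment lies on the virgin compression line:
S_c = C_c·H/(1+e₀)·log₁₀(σ'_f/σ'_0) = 0.36×2.7/(1+0.69)×log₁₀(171.1/138)
    = 0.57515 × 0.093371 = 0.0537 m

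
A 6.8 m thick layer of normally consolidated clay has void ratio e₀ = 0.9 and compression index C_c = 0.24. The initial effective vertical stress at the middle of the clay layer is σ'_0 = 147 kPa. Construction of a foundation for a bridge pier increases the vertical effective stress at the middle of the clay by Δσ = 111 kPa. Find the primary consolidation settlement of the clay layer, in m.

Final effective stress: σ'_f = σ'_0 + Δσ = 147 + 111 = 258 kPa.
Normally consolidated clay, so the full stress increment lies on the virgin compression line:
S_c = C_c·H/(1+e₀)·log₁₀(σ'_f/σ'_0) = 0.24×6.8/(1+0.9)×log₁₀(258/147)
    = 0.85895 × 0.2443 = 0.2098 m

S_c ≈ 0.21 m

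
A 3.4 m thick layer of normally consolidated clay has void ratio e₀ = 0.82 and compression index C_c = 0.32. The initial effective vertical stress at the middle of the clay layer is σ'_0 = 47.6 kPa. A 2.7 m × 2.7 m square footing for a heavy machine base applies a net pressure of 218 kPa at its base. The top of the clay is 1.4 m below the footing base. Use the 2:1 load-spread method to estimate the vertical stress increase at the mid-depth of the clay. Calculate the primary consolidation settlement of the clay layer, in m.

S_c ≈ 0.179 m

Mid-depth of clay below the footing base: z = 1.4 + 3.4/2 = 3.1 m.
Stress increase at mid-clay by the 2:1 spreading method:
Δσ = qBL/((B+z)(L+z)) = 218×2.7×2.7/((2.7+3.1)(2.7+3.1)) = 47.242 kPa
Final effective stress: σ'_f = σ'_0 + Δσ = 47.6 + 47.242 = 94.842 kPa.
Normally consolidated clay, so the full stress increment lies on the virgin compression line:
S_c = C_c·H/(1+e₀)·log₁₀(σ'_f/σ'_0) = 0.32×3.4/(1+0.82)×log₁₀(94.842/47.6)
    = 0.5978 × 0.29939 = 0.179 m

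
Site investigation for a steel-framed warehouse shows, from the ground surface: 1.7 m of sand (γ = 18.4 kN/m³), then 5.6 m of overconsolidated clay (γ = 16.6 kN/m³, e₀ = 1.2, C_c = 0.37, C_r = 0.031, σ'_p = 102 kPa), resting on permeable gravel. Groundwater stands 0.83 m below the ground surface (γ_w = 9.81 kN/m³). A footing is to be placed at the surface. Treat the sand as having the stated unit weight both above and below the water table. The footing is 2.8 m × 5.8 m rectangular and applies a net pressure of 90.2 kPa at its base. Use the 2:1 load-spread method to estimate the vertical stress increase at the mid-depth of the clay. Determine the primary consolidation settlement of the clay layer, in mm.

Mid-depth of clay below the ground surface: z = 1.7 + 5.6/2 = 4.5 m.
Total vertical stress at mid-clay: σ_v = 18.4×1.7 + 16.6×2.8 = 77.76 kPa.
Pore pressure: u = 9.81×(4.5 − 0.83) = 36.003 kPa.
Initial effective stress: σ'_0 = σ_v − u = 77.76 − 36.003 = 41.757 kPa.
Stress increase at mid-clay by the 2:1 spreading method:
Δσ = qBL/((B+z)(L+z)) = 90.2×2.8×5.8/((2.8+4.5)(5.8+4.5)) = 19.482 kPa
Final effective stress: σ'_f = 41.757 + 19.482 = 61.239 kPa.
σ'_f = 61.239 ≤ σ'_p = 102 kPa, so the clay remains overconsolidated and only the recompression index applies:
S_c = C_r·H/(1+e₀)·log₁₀(σ'_f/σ'_0) = 0.031×5.6/2.2×log₁₀(61.239/41.757)
    = 0.078911 × 0.1663 = 0.01312 m

S_c ≈ 13.1 mm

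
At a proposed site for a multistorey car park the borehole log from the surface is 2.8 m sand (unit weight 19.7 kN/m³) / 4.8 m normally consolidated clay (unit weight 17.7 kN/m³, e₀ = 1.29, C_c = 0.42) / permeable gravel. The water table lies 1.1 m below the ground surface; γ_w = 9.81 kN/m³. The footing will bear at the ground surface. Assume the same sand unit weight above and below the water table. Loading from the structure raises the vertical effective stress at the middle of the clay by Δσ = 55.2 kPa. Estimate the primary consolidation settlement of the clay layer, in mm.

S_c ≈ 258 mm

Mid-depth of clay below the ground surface: z = 2.8 + 4.8/2 = 5.2 m.
Total vertical stress at mid-clay: σ_v = 19.7×2.8 + 17.7×2.4 = 97.64 kPa.
Pore pressure: u = 9.81×(5.2 − 1.1) = 40.221 kPa.
Initial effective stress: σ'_0 = σ_v − u = 97.64 − 40.221 = 57.419 kPa.
Final effective stress: σ'_f = σ'_0 + Δσ = 57.419 + 55.2 = 112.62 kPa.
Normally consolidated clay, so the full stress increment lies on the virgin compression line:
S_c = C_c·H/(1+e₀)·log₁₀(σ'_f/σ'_0) = 0.42×4.8/(1+1.29)×log₁₀(112.62/57.419)
    = 0.88035 × 0.29256 = 0.2576 m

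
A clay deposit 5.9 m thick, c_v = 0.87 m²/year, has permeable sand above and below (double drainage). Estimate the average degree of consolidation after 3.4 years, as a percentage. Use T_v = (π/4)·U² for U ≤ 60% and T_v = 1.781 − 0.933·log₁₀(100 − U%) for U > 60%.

U ≈ 65 %

Drainage path length: H_d = H/2 = 2.95 m (double drainage).
T_v = c_v·t/H_d² = 0.87×3.4/2.95² = 0.3399.
T_v = 0.3399 corresponds to the U > 60% branch:
U = 1 − 10^((1.781 − T_v)/0.933)/100 = 0.6496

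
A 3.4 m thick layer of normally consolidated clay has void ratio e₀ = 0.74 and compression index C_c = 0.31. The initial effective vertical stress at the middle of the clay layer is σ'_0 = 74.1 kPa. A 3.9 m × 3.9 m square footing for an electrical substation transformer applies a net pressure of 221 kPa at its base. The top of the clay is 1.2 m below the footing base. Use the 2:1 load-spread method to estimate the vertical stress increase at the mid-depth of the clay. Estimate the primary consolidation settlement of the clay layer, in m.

Mid-depth of clay below the footing base: z = 1.2 + 3.4/2 = 2.9 m.
Stress increase at mid-clay by the 2:1 spreading method:
Δσ = qBL/((B+z)(L+z)) = 221×3.9×3.9/((3.9+2.9)(3.9+2.9)) = 72.695 kPa
Final effective stress: σ'_f = σ'_0 + Δσ = 74.1 + 72.695 = 146.79 kPa.
Normally consolidated clay, so the full stress increment lies on the virgin compression line:
S_c = C_c·H/(1+e₀)·log₁₀(σ'_f/σ'_0) = 0.31×3.4/(1+0.74)×log₁₀(146.79/74.1)
    = 0.60575 × 0.29688 = 0.1798 m

S_c ≈ 0.18 m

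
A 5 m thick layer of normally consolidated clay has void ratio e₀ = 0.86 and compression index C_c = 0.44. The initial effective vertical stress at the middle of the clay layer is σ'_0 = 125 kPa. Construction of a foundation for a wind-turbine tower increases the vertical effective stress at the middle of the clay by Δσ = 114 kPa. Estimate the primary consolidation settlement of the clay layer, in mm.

Final effective stress: σ'_f = σ'_0 + Δσ = 125 + 114 = 239 kPa.
Normally consolidated clay, so the full stress increment lies on the virgin compression line:
S_c = C_c·H/(1+e₀)·log₁₀(σ'_f/σ'_0) = 0.44×5/(1+0.86)×log₁₀(239/125)
    = 1.1828 × 0.28149 = 0.3329 m

S_c ≈ 333 mm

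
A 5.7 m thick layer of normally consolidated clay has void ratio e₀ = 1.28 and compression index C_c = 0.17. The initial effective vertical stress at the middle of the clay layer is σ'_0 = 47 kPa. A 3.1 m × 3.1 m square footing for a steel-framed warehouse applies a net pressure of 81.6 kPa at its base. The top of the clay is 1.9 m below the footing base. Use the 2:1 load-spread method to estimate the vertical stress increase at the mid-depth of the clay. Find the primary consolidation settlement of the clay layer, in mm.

S_c ≈ 44.2 mm

Mid-depth of clay below the footing base: z = 1.9 + 5.7/2 = 4.75 m.
Stress increase at mid-clay by the 2:1 spreading method:
Δσ = qBL/((B+z)(L+z)) = 81.6×3.1×3.1/((3.1+4.75)(3.1+4.75)) = 12.725 kPa
Final effective stress: σ'_f = σ'_0 + Δσ = 47 + 12.725 = 59.725 kPa.
Normally consolidated clay, so the full stress increment lies on the virgin compression line:
S_c = C_c·H/(1+e₀)·log₁₀(σ'_f/σ'_0) = 0.17×5.7/(1+1.28)×log₁₀(59.725/47)
    = 0.425 × 0.10406 = 0.04423 m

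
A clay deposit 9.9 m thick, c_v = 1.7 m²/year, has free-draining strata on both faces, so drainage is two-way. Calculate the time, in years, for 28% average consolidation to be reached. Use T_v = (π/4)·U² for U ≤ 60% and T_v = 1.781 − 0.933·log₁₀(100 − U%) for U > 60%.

Drainage path length: H_d = H/2 = 4.95 m (double drainage).
U ≤ 60%: T_v = (π/4)·U² = (π/4)×0.28² = 0.061575.
t = T_v·H_d²/c_v = 0.061575×4.95²/1.7 = 0.8875 years.

t ≈ 0.887 years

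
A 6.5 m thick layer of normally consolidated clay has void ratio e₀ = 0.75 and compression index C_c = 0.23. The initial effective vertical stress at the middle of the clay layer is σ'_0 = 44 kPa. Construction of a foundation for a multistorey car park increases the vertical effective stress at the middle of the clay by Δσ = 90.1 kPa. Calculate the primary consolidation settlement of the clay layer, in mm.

S_c ≈ 413 mm

Final effective stress: σ'_f = σ'_0 + Δσ = 44 + 90.1 = 134.1 kPa.
Normally consolidated clay, so the full stress increment lies on the virgin compression line:
S_c = C_c·H/(1+e₀)·log₁₀(σ'_f/σ'_0) = 0.23×6.5/(1+0.75)×log₁₀(134.1/44)
    = 0.85429 × 0.48398 = 0.4135 m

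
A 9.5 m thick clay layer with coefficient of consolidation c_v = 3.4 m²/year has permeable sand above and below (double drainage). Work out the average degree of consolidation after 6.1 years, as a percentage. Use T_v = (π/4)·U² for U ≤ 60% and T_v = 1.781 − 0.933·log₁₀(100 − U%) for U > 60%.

Drainage path length: H_d = H/2 = 4.75 m (double drainage).
T_v = c_v·t/H_d² = 3.4×6.1/4.75² = 0.91922.
T_v = 0.91922 corresponds to the U > 60% branch:
U = 1 − 10^((1.781 − T_v)/0.933)/100 = 0.9161

U ≈ 91.6 %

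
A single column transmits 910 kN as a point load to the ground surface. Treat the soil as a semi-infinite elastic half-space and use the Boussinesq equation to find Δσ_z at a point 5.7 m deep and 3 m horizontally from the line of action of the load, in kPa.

Boussinesq vertical stress below a point load on an elastic half-space:
Δσ_z = 3P/(2πz²) · [1 + (r/z)²]^(−5/2)
r/z = 3/5.7 = 0.52632; [1+(r/z)²]^(−5/2) = 0.54264.
Δσ_z = 3×910/(2π×5.7²) × 0.54264 = 13.373 × 0.54264 = 7.257 kPa

Δσ_z ≈ 7.26 kPa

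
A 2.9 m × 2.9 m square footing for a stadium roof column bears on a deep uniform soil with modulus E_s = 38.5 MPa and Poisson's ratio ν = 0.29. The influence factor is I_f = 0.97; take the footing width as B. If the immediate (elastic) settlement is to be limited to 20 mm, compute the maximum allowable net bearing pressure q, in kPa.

q ≈ 299 kPa

E_s = 38.5 MPa = 38500 kPa.
S_e = q·B·(1−ν²)/E_s · I_f  ⇒  q = S_e·E_s / (B·(1−ν²)·I_f).
q = 0.02 × 38500 / (2.9 × 0.9159 × 0.97) = 298.9 kPa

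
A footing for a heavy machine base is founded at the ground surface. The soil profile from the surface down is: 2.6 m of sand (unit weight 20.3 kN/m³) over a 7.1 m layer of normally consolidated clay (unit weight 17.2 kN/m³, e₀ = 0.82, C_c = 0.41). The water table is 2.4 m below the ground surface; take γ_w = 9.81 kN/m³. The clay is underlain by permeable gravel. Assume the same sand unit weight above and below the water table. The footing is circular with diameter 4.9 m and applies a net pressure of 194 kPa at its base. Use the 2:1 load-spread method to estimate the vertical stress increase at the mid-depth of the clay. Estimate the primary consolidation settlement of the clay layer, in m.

Mid-depth of clay below the ground surface: z = 2.6 + 7.1/2 = 6.15 m.
Total vertical stress at mid-clay: σ_v = 20.3×2.6 + 17.2×3.55 = 113.84 kPa.
Pore pressure: u = 9.81×(6.15 − 2.4) = 36.788 kPa.
Initial effective stress: σ'_0 = σ_v − u = 113.84 − 36.788 = 77.052 kPa.
Stress increase at mid-clay by the 2:1 spreading method:
Δσ ≈ qD²/(D+z)² = 194×4.9²/(4.9+6.15)² = 38.148 kPa
Final effective stress: σ'_f = σ'_0 + Δσ = 77.052 + 38.148 = 115.2 kPa.
Normally consolidated clay, so the full stress increment lies on the virgin compression line:
S_c = C_c·H/(1+e₀)·log₁₀(σ'_f/σ'_0) = 0.41×7.1/(1+0.82)×log₁₀(115.2/77.052)
    = 1.5995 × 0.17467 = 0.2794 m

S_c ≈ 0.279 m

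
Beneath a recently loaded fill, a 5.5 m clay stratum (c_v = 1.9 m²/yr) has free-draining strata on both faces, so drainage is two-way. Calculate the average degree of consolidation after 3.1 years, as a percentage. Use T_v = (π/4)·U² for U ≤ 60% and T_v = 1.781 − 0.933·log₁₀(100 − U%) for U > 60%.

U ≈ 88.1 %

Drainage path length: H_d = H/2 = 2.75 m (double drainage).
T_v = c_v·t/H_d² = 1.9×3.1/2.75² = 0.77884.
T_v = 0.77884 corresponds to the U > 60% branch:
U = 1 − 10^((1.781 − T_v)/0.933)/100 = 0.8814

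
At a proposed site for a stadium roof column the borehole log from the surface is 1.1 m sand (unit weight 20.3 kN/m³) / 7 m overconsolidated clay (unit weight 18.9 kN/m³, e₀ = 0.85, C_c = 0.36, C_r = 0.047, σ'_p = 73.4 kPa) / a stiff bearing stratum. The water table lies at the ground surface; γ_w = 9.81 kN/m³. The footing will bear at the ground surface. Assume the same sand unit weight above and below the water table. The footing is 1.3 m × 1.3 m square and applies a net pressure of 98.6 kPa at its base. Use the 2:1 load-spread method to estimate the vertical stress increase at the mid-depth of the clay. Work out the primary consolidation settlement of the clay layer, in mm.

Mid-depth of clay below the ground surface: z = 1.1 + 7/2 = 4.6 m.
Total vertical stress at mid-clay: σ_v = 20.3×1.1 + 18.9×3.5 = 88.48 kPa.
Pore pressure: u = 9.81×(4.6 − 0) = 45.126 kPa.
Initial effective stress: σ'_0 = σ_v − u = 88.48 − 45.126 = 43.354 kPa.
Stress increase at mid-clay by the 2:1 spreading method:
Δσ = qBL/((B+z)(L+z)) = 98.6×1.3×1.3/((1.3+4.6)(1.3+4.6)) = 4.787 kPa
Final effective stress: σ'_f = 43.354 + 4.787 = 48.141 kPa.
σ'_f = 48.141 ≤ σ'_p = 73.4 kPa, so the clay remains overconsolidated and only the recompression index applies:
S_c = C_r·H/(1+e₀)·log₁₀(σ'_f/σ'_0) = 0.047×7/1.85×log₁₀(48.141/43.354)
    = 0.17784 × 0.045486 = 0.008089 m

S_c ≈ 8.09 mm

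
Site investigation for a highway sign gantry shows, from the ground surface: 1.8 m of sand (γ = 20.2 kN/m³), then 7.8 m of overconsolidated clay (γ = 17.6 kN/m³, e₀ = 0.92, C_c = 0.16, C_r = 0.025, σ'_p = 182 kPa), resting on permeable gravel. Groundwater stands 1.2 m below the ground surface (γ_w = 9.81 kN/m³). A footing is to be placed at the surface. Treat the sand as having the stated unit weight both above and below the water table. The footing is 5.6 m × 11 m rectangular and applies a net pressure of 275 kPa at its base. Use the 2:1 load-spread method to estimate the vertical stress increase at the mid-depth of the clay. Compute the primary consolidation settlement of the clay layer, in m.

S_c ≈ 0.04 m

Mid-depth of clay below the ground surface: z = 1.8 + 7.8/2 = 5.7 m.
Total vertical stress at mid-clay: σ_v = 20.2×1.8 + 17.6×3.9 = 105 kPa.
Pore pressure: u = 9.81×(5.7 − 1.2) = 44.145 kPa.
Initial effective stress: σ'_0 = σ_v − u = 105 − 44.145 = 60.855 kPa.
Stress increase at mid-clay by the 2:1 spreading method:
Δσ = qBL/((B+z)(L+z)) = 275×5.6×11/((5.6+5.7)(11+5.7)) = 89.767 kPa
Final effective stress: σ'_f = 60.855 + 89.767 = 150.62 kPa.
σ'_f = 150.62 ≤ σ'_p = 182 kPa, so the clay remains overconsolidated and only the recompression index applies:
S_c = C_r·H/(1+e₀)·log₁₀(σ'_f/σ'_0) = 0.025×7.8/1.92×log₁₀(150.62/60.855)
    = 0.10156 × 0.39359 = 0.03997 m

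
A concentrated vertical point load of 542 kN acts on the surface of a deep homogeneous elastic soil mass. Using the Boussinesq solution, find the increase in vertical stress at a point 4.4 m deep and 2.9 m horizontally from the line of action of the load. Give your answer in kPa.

Boussinesq vertical stress below a point load on an elastic half-space:
Δσ_z = 3P/(2πz²) · [1 + (r/z)²]^(−5/2)
r/z = 2.9/4.4 = 0.65909; [1+(r/z)²]^(−5/2) = 0.40581.
Δσ_z = 3×542/(2π×4.4²) × 0.40581 = 13.367 × 0.40581 = 5.424 kPa

Δσ_z ≈ 5.42 kPa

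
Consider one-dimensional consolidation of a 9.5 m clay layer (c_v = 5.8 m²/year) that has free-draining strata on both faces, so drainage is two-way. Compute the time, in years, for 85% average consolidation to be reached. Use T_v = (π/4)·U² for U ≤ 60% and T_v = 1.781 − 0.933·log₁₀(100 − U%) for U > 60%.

t ≈ 2.66 years

Drainage path length: H_d = H/2 = 4.75 m (double drainage).
U > 60%: T_v = 1.781 − 0.933·log₁₀(100 − 85) = 0.68371.
t = T_v·H_d²/c_v = 0.68371×4.75²/5.8 = 2.66 years.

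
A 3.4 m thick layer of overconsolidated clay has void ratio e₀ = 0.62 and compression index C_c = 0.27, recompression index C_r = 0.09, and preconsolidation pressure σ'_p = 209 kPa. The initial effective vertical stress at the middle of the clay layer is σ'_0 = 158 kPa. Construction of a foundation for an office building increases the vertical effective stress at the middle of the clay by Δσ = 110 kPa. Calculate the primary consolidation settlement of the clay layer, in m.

Final effective stress: σ'_f = 158 + 110 = 268 kPa.
σ'_f = 268 > σ'_p = 209 kPa, so the stress path crosses the preconsolidation pressure — recompression up to σ'_p, then virgin compression beyond:
S_c = H/(1+e₀)·[C_r·log₁₀(σ'_p/σ'_0) + C_c·log₁₀(σ'_f/σ'_p)]
    = 3.4/1.62 × [0.09×log₁₀(209/158) + 0.27×log₁₀(268/209)]
    = 2.0988 × [0.010934 + 0.029157] = 0.08414 m

S_c ≈ 0.0841 m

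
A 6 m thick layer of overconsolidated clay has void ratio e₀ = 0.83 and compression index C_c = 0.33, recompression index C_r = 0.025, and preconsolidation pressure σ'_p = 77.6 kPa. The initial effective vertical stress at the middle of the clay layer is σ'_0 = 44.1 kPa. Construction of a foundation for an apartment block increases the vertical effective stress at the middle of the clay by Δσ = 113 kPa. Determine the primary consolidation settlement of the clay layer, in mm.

Final effective stress: σ'_f = 44.1 + 113 = 157.1 kPa.
σ'_f = 157.1 > σ'_p = 77.6 kPa, so the stress path crosses the preconsolidation pressure — recompression up to σ'_p, then virgin compression beyond:
S_c = H/(1+e₀)·[C_r·log₁₀(σ'_p/σ'_0) + C_c·log₁₀(σ'_f/σ'_p)]
    = 6/1.83 × [0.025×log₁₀(77.6/44.1) + 0.33×log₁₀(157.1/77.6)]
    = 3.2787 × [0.0061356 + 0.10108] = 0.3515 m

S_c ≈ 352 mm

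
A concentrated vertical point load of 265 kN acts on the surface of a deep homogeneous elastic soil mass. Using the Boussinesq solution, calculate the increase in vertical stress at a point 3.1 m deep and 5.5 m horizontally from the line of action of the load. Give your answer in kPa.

Δσ_z ≈ 0.376 kPa

Boussinesq vertical stress below a point load on an elastic half-space:
Δσ_z = 3P/(2πz²) · [1 + (r/z)²]^(−5/2)
r/z = 5.5/3.1 = 1.7742; [1+(r/z)²]^(−5/2) = 0.028541.
Δσ_z = 3×265/(2π×3.1²) × 0.028541 = 13.166 × 0.028541 = 0.3758 kPa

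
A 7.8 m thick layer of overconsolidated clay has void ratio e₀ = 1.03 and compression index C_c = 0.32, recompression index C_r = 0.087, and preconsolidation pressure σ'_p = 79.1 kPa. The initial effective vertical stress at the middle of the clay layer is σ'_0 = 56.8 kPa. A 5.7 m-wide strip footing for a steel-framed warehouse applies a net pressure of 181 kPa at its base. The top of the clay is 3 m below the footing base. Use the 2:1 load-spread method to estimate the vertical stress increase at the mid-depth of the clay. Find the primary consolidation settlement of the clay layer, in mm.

S_c ≈ 348 mm

Mid-depth of clay below the footing base: z = 3 + 7.8/2 = 6.9 m.
Stress increase at mid-clay by the 2:1 spreading method:
Δσ = qB/(B+z) = 181×5.7/(5.7+6.9) = 81.881 kPa
Final effective stress: σ'_f = 56.8 + 81.881 = 138.68 kPa.
σ'_f = 138.68 > σ'_p = 79.1 kPa, so the stress path crosses the preconsolidation pressure — recompression up to σ'_p, then virgin compression beyond:
S_c = H/(1+e₀)·[C_r·log₁₀(σ'_p/σ'_0) + C_c·log₁₀(σ'_f/σ'_p)]
    = 7.8/2.03 × [0.087×log₁₀(79.1/56.8) + 0.32×log₁₀(138.68/79.1)]
    = 3.8424 × [0.012513 + 0.078028] = 0.3479 m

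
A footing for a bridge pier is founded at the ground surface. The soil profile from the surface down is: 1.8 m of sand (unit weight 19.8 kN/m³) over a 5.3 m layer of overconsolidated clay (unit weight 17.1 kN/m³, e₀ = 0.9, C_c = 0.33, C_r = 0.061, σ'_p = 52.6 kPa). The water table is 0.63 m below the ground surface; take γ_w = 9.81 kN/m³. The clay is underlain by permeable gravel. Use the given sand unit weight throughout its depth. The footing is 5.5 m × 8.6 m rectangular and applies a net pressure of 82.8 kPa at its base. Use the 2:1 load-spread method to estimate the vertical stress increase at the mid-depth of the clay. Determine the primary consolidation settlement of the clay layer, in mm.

Mid-depth of clay below the ground surface: z = 1.8 + 5.3/2 = 4.45 m.
Total vertical stress at mid-clay: σ_v = 19.8×1.8 + 17.1×2.65 = 80.955 kPa.
Pore pressure: u = 9.81×(4.45 − 0.63) = 37.474 kPa.
Initial effective stress: σ'_0 = σ_v − u = 80.955 − 37.474 = 43.481 kPa.
Stress increase at mid-clay by the 2:1 spreading method:
Δσ = qBL/((B+z)(L+z)) = 82.8×5.5×8.6/((5.5+4.45)(8.6+4.45)) = 30.162 kPa
Final effective stress: σ'_f = 43.481 + 30.162 = 73.643 kPa.
σ'_f = 73.643 > σ'_p = 52.6 kPa, so the stress path crosses the preconsolidation pressure — recompression up to σ'_p, then virgin compression beyond:
S_c = H/(1+e₀)·[C_r·log₁₀(σ'_p/σ'_0) + C_c·log₁₀(σ'_f/σ'_p)]
    = 5.3/1.9 × [0.061×log₁₀(52.6/43.481) + 0.33×log₁₀(73.643/52.6)]
    = 2.7895 × [0.0050439 + 0.048228] = 0.1486 m

S_c ≈ 149 mm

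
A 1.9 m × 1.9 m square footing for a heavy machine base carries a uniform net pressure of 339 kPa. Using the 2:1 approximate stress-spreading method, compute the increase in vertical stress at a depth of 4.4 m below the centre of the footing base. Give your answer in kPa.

By the 2:1 method the load spreads at 1 horizontal : 2 vertical, so at depth z the loaded area has grown by z in each plan dimension:
Δσ = qBL/((B+z)(L+z)) = 339×1.9×1.9/((1.9+4.4)(1.9+4.4)) = 30.834 kPa

Δσ_z ≈ 30.8 kPa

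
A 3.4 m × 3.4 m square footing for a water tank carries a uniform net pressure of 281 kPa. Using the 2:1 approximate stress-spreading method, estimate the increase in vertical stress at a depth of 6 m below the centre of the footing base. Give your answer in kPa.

By the 2:1 method the load spreads at 1 horizontal : 2 vertical, so at depth z the loaded area has grown by z in each plan dimension:
Δσ = qBL/((B+z)(L+z)) = 281×3.4×3.4/((3.4+6)(3.4+6)) = 36.763 kPa

Δσ_z ≈ 36.8 kPa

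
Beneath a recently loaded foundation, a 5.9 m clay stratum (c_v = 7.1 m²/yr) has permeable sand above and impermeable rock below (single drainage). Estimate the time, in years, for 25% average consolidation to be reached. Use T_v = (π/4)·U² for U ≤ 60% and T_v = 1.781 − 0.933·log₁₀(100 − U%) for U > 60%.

Drainage path length: H_d = H = 5.9 m (single drainage).
U ≤ 60%: T_v = (π/4)·U² = (π/4)×0.25² = 0.049087.
t = T_v·H_d²/c_v = 0.049087×5.9²/7.1 = 0.2407 years.

t ≈ 0.241 years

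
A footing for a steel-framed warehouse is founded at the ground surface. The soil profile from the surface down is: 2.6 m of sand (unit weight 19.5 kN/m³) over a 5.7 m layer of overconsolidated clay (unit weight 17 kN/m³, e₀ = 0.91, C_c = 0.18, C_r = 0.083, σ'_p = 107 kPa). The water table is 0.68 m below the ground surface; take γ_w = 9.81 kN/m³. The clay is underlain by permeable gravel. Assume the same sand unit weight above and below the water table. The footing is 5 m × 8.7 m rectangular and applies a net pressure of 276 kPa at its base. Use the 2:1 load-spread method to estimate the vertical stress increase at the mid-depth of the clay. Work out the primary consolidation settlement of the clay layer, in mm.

S_c ≈ 129 mm

Mid-depth of clay below the ground surface: z = 2.6 + 5.7/2 = 5.45 m.
Total vertical stress at mid-clay: σ_v = 19.5×2.6 + 17×2.85 = 99.15 kPa.
Pore pressure: u = 9.81×(5.45 − 0.68) = 46.794 kPa.
Initial effective stress: σ'_0 = σ_v − u = 99.15 − 46.794 = 52.356 kPa.
Stress increase at mid-clay by the 2:1 spreading method:
Δσ = qBL/((B+z)(L+z)) = 276×5×8.7/((5+5.45)(8.7+5.45)) = 81.194 kPa
Final effective stress: σ'_f = 52.356 + 81.194 = 133.55 kPa.
σ'_f = 133.55 > σ'_p = 107 kPa, so the stress path crosses the preconsolidation pressure — recompression up to σ'_p, then virgin compression beyond:
S_c = H/(1+e₀)·[C_r·log₁₀(σ'_p/σ'_0) + C_c·log₁₀(σ'_f/σ'_p)]
    = 5.7/1.91 × [0.083×log₁₀(107/52.356) + 0.18×log₁₀(133.55/107)]
    = 2.9843 × [0.025765 + 0.017327] = 0.1286 m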